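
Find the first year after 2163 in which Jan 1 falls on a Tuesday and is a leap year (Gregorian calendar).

2188

Jan 1 advances by 2 weekdays after a leap year and by 1 after a common year.
2163: Jan 1 is Saturday.
2164: Sunday (leap)
2165: Tuesday
2166: Wednesday
2167: Thursday
2168: Friday (leap)
2169: Sunday
2170: Monday
2171: Tuesday
2172: Wednesday (leap)
2173: Friday
2174: Saturday
2175: Sunday
2176: Monday (leap)
2177: Wednesday
2178: Thursday
2179: Friday
2180: Saturday (leap)
2181: Monday
2182: Tuesday
2183: Wednesday
2184: Thursday (leap)
2185: Saturday
2186: Sunday
2187: Monday
2188: Tuesday (leap)
2188 begins on a Tuesday and is a leap year.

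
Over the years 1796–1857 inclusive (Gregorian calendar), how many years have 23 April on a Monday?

9

Track 23 April's weekday year by year (advancing +1, or +2 across a Feb 29):
  1796: Sat  1797: Sun (+1)  1798: Mon (+1) ✓  1799: Tue (+1)  1800: Wed (+1)
  1801: Thu (+1)  1802: Fri (+1)  1803: Sat (+1)  1804: Mon (+2) ✓  1805: Tue (+1)
  1806: Wed (+1)  1807: Thu (+1)  1808: Sat (+2)  1809: Sun (+1)  … (34 more years) …
  1844: Tue (+2)  1845: Wed (+1)  1846: Thu (+1)  1847: Fri (+1)  1848: Sun (+2)
  1849: Mon (+1) ✓  1850: Tue (+1)  1851: Wed (+1)  1852: Fri (+2)  1853: Sat (+1)
  1854: Sun (+1)  1855: Mon (+1) ✓  1856: Wed (+2)  1857: Thu (+1)
Monday years: 1798, 1804, 1810, 1821, 1827, 1832, 1838, 1849, 1855 — 9 in total.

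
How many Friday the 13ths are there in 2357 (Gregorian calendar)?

2

Check the 13th of each month of 2357: Jan 13: Sun, Feb 13: Wed, Mar 13: Wed, Apr 13: Sat, May 13: Mon, Jun 13: Thu, Jul 13: Sat, Aug 13: Tue, Sep 13: Fri, Oct 13: Sun, Nov 13: Wed, Dec 13: Fri.
Friday occurs in September, December — 2 months.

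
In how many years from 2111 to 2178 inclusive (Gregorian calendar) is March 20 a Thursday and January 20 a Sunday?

2

Check each year's weekday for March 20 and January 20:
  2111: Fri/Tue  2112: Sun/Wed  2113: Mon/Fri  2114: Tue/Sat  2115: Wed/Sun  2116: Fri/Mon  2117: Sat/Wed  2118: Sun/Thu  2119: Mon/Fri  2120: Wed/Sat  2121: Thu/Mon  2122: Fri/Tue  2123: Sat/Wed  2124: Mon/Thu  …(40 more)…  2165: Wed/Sun  2166: Thu/Mon  2167: Fri/Tue  2168: Sun/Wed  2169: Mon/Fri  2170: Tue/Sat  2171: Wed/Sun  2172: Fri/Mon  2173: Sat/Wed  2174: Sun/Thu  2175: Mon/Fri  2176: Wed/Sat  2177: Thu/Mon  2178: Fri/Tue
Both conditions hold in: 2132, 2160 — 2.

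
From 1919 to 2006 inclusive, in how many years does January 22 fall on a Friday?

Track January 22's weekday year by year (advancing +1, or +2 across a Feb 29):
  1919: Wed  1920: Thu (+1)  1921: Sat (+2)  1922: Sun (+1)  1923: Mon (+1)
  1924: Tue (+1)  1925: Thu (+2)  1926: Fri (+1) ✓  1927: Sat (+1)  1928: Sun (+1)
  1929: Tue (+2)  1930: Wed (+1)  1931: Thu (+1)  1932: Fri (+1) ✓  … (60 more years) …
  1993: Fri (+2) ✓  1994: Sat (+1)  1995: Sun (+1)  1996: Mon (+1)  1997: Wed (+2)
  1998: Thu (+1)  1999: Fri (+1) ✓  2000: Sat (+1)  2001: Mon (+2)  2002: Tue (+1)
  2003: Wed (+1)  2004: Thu (+1)  2005: Sat (+2)  2006: Sun (+1)
Friday years: 1926, 1932, 1937, 1943, 1954, 1960, 1965, 1971, 1982, 1988, 1993, 1999 — 12 in total.

12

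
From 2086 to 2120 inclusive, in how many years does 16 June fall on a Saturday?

Track 16 June's weekday year by year (advancing +1, or +2 across a Feb 29):
  2086: Sun  2087: Mon (+1)  2088: Wed (+2)  2089: Thu (+1)  2090: Fri (+1)
  2091: Sat (+1) ✓  2092: Mon (+2)  2093: Tue (+1)  2094: Wed (+1)  2095: Thu (+1)
  2096: Sat (+2) ✓  2097: Sun (+1)  2098: Mon (+1)  2099: Tue (+1)  … (7 more years) …
  2107: Thu (+1)  2108: Sat (+2) ✓  2109: Sun (+1)  2110: Mon (+1)  2111: Tue (+1)
  2112: Thu (+2)  2113: Fri (+1)  2114: Sat (+1) ✓  2115: Sun (+1)  2116: Tue (+2)
  2117: Wed (+1)  2118: Thu (+1)  2119: Fri (+1)  2120: Sun (+2)
Saturday years: 2091, 2096, 2103, 2108, 2114 — 5 in total.

5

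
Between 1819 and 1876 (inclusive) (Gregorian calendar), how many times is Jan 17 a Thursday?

Track Jan 17's weekday year by year (advancing +1, or +2 across a Feb 29):
  1819: Sun  1820: Mon (+1)  1821: Wed (+2)  1822: Thu (+1) ✓  1823: Fri (+1)
  1824: Sat (+1)  1825: Mon (+2)  1826: Tue (+1)  1827: Wed (+1)  1828: Thu (+1) ✓
  1829: Sat (+2)  1830: Sun (+1)  1831: Mon (+1)  1832: Tue (+1)  … (30 more years) …
  1863: Sat (+1)  1864: Sun (+1)  1865: Tue (+2)  1866: Wed (+1)  1867: Thu (+1) ✓
  1868: Fri (+1)  1869: Sun (+2)  1870: Mon (+1)  1871: Tue (+1)  1872: Wed (+1)
  1873: Fri (+2)  1874: Sat (+1)  1875: Sun (+1)  1876: Mon (+1)
Thursday years: 1822, 1828, 1833, 1839, 1850, 1856, 1861, 1867 — 8 in total.

8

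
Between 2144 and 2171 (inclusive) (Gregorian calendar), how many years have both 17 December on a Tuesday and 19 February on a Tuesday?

3

Check each year's weekday for 17 December and 19 February:
  2144: Thu/Wed  2145: Fri/Fri  2146: Sat/Sat  2147: Sun/Sun  2148: Tue/Mon  2149: Wed/Wed  2150: Thu/Thu  2151: Fri/Fri  2152: Sun/Sat  2153: Mon/Mon  2154: Tue/Tue ✓  2155: Wed/Wed  2156: Fri/Thu  2157: Sat/Sat  2158: Sun/Sun  2159: Mon/Mon  2160: Wed/Tue  2161: Thu/Thu  2162: Fri/Fri  2163: Sat/Sat  2164: Mon/Sun  2165: Tue/Tue ✓  2166: Wed/Wed  2167: Thu/Thu  2168: Sat/Fri  2169: Sun/Sun  2170: Mon/Mon  2171: Tue/Tue ✓
Both conditions hold in: 2154, 2165, 2171 — 3.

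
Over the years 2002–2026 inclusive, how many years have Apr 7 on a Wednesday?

3

Track Apr 7's weekday year by year (advancing +1, or +2 across a Feb 29):
  2002: Sun  2003: Mon (+1)  2004: Wed (+2) ✓  2005: Thu (+1)  2006: Fri (+1)
  2007: Sat (+1)  2008: Mon (+2)  2009: Tue (+1)  2010: Wed (+1) ✓  2011: Thu (+1)
  2012: Sat (+2)  2013: Sun (+1)  2014: Mon (+1)  2015: Tue (+1)  2016: Thu (+2)
  2017: Fri (+1)  2018: Sat (+1)  2019: Sun (+1)  2020: Tue (+2)  2021: Wed (+1) ✓
  2022: Thu (+1)  2023: Fri (+1)  2024: Sun (+2)  2025: Mon (+1)  2026: Tue (+1)
Wednesday years: 2004, 2010, 2021 — 3 in total.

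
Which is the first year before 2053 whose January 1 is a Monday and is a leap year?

Jan 1 advances by 2 weekdays after a leap year and by 1 after a common year.
2053: Jan 1 is Wednesday.
2052: Monday (leap)
2052 begins on a Monday and is a leap year.

2052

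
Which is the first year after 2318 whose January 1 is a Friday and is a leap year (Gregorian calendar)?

2332

Jan 1 advances by 2 weekdays after a leap year and by 1 after a common year.
2318: Jan 1 is Tuesday.
2319: Wednesday
2320: Thursday (leap)
2321: Saturday
2322: Sunday
2323: Monday
2324: Tuesday (leap)
2325: Thursday
2326: Friday
2327: Saturday
2328: Sunday (leap)
2329: Tuesday
2330: Wednesday
2331: Thursday
2332: Friday (leap)
2332 begins on a Friday and is a leap year.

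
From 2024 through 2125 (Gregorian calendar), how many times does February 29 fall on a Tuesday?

Leap years in 2024–2125: 25 of them.
Feb 29 weekday advances by 5 (mod 7) from one leap year to the next four years later (or differs when a century non-leap intervenes).
Leap-day weekdays: 2024:Thu 2028:Tue✓ 2032:Sun 2036:Fri 2040:Wed 2044:Mon 2048:Sat 2052:Thu 2056:Tue✓ 2060:Sun 2064:Fri 2068:Wed 2072:Mon 2076:Sat 2080:Thu 2084:Tue✓ 2088:Sun 2092:Fri 2096:Wed 2104:Fri 2108:Wed 2112:Mon 2116:Sat 2120:Thu 2124:Tue✓
Tuesday: 2028, 2056, 2084, 2124 → 4.

4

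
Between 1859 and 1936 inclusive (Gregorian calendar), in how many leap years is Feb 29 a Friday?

Leap years in 1859–1936: 19 of them.
Feb 29 weekday advances by 5 (mod 7) from one leap year to the next four years later (or differs when a century non-leap intervenes).
Leap-day weekdays: 1860:Wed 1864:Mon 1868:Sat 1872:Thu 1876:Tue 1880:Sun 1884:Fri✓ 1888:Wed 1892:Mon 1896:Sat 1904:Mon 1908:Sat 1912:Thu 1916:Tue 1920:Sun 1924:Fri✓ 1928:Wed 1932:Mon 1936:Sat
Friday: 1884, 1924 → 2.

2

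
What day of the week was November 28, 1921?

Monday

January 1, 1921 is a Saturday.
November 28 is day 332 of the year, i.e. 331 days after Jan 1.
331 mod 7 = 2, so advance 2 weekdays from Saturday: Monday.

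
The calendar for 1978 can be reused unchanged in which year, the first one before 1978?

1967

Two years share a calendar iff Jan 1 falls on the same weekday and both are leap or both are common. 1978: Jan 1 is Sunday, common year.
1977: Jan 1 Saturday, common
1976: Jan 1 Thursday, leap
1975: Jan 1 Wednesday, common
1974: Jan 1 Tuesday, common
1973: Jan 1 Monday, common
1972: Jan 1 Saturday, leap
1971: Jan 1 Friday, common
1970: Jan 1 Thursday, common
1969: Jan 1 Wednesday, common
1968: Jan 1 Monday, leap
1967: Jan 1 Sunday, common
1967 matches on both conditions.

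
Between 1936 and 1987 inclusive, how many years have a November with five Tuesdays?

November has 30 days; it has five Tuesdays when Tuesday falls among the first (month-length − 28) days — i.e. when November 1 is one of Tuesday/Monday.
November 1 by year: 1936:Sun 1937:Mon✓ 1938:Tue✓ 1939:Wed 1940:Fri 1941:Sat 1942:Sun 1943:Mon✓ 1944:Wed 1945:Thu 1946:Fri 1947:Sat 1948:Mon✓ 1949:Tue✓ 1950:Wed …(22 more)… 1973:Thu 1974:Fri 1975:Sat 1976:Mon✓ 1977:Tue✓ 1978:Wed 1979:Thu 1980:Sat 1981:Sun 1982:Mon✓ 1983:Tue✓ 1984:Thu 1985:Fri 1986:Sat 1987:Sun
Years with five Tuesdays: 1937, 1938, 1943, 1948, 1949, 1954, 1955, 1960, 1965, 1966, 1971, 1976, 1977, 1982, 1983 → 15.

15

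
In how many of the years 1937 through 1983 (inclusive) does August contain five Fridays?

19

August has 31 days; it has five Fridays when Friday falls among the first (month-length − 28) days — i.e. when August 1 is one of Friday/Thursday/Wednesday.
August 1 by year: 1937:Sun 1938:Mon 1939:Tue 1940:Thu✓ 1941:Fri✓ 1942:Sat 1943:Sun 1944:Tue 1945:Wed✓ 1946:Thu✓ 1947:Fri✓ 1948:Sun 1949:Mon 1950:Tue 1951:Wed✓ …(17 more)… 1969:Fri✓ 1970:Sat 1971:Sun 1972:Tue 1973:Wed✓ 1974:Thu✓ 1975:Fri✓ 1976:Sun 1977:Mon 1978:Tue 1979:Wed✓ 1980:Fri✓ 1981:Sat 1982:Sun 1983:Mon
Years with five Fridays: 1940, 1941, 1945, 1946, 1947, 1951, 1952, 1956, 1957, 1958, 1962, 1963, 1968, 1969, 1973, 1974, 1975, 1979, 1980 → 19.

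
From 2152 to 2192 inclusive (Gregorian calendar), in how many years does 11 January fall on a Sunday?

6

Track 11 January's weekday year by year (advancing +1, or +2 across a Feb 29):
  2152: Tue  2153: Thu (+2)  2154: Fri (+1)  2155: Sat (+1)  2156: Sun (+1) ✓
  2157: Tue (+2)  2158: Wed (+1)  2159: Thu (+1)  2160: Fri (+1)  2161: Sun (+2) ✓
  2162: Mon (+1)  2163: Tue (+1)  2164: Wed (+1)  2165: Fri (+2)  … (13 more years) …
  2179: Mon (+1)  2180: Tue (+1)  2181: Thu (+2)  2182: Fri (+1)  2183: Sat (+1)
  2184: Sun (+1) ✓  2185: Tue (+2)  2186: Wed (+1)  2187: Thu (+1)  2188: Fri (+1)
  2189: Sun (+2) ✓  2190: Mon (+1)  2191: Tue (+1)  2192: Wed (+1)
Sunday years: 2156, 2161, 2167, 2178, 2184, 2189 — 6 in total.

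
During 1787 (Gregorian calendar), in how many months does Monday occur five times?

A month of length L has five Mondays iff its first Monday is on day ≤ L−28 (so day 1–3 in a 31-day month, 1–2 in a 30-day month, day 1 in a leap February).
Checking each month of 1787: Jan starts Mon (31d) ✓; Feb starts Thu (28d); Mar starts Thu (31d); Apr starts Sun (30d) ✓; May starts Tue (31d); Jun starts Fri (30d); Jul starts Sun (31d) ✓; Aug starts Wed (31d); Sep starts Sat (30d); Oct starts Mon (31d) ✓; Nov starts Thu (30d); Dec starts Sat (31d) ✓.
Five-Monday months: January, April, July, October, December → 5.

5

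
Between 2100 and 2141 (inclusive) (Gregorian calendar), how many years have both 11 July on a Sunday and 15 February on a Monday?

Check each year's weekday for 11 July and 15 February:
  2100: Sun/Mon ✓  2101: Mon/Tue  2102: Tue/Wed  2103: Wed/Thu  2104: Fri/Fri  2105: Sat/Sun  2106: Sun/Mon ✓  2107: Mon/Tue  2108: Wed/Wed  2109: Thu/Fri  2110: Fri/Sat  2111: Sat/Sun  2112: Mon/Mon  2113: Tue/Wed  …(14 more)…  2128: Sun/Sun  2129: Mon/Tue  2130: Tue/Wed  2131: Wed/Thu  2132: Fri/Fri  2133: Sat/Sun  2134: Sun/Mon ✓  2135: Mon/Tue  2136: Wed/Wed  2137: Thu/Fri  2138: Fri/Sat  2139: Sat/Sun  2140: Mon/Mon  2141: Tue/Wed
Both conditions hold in: 2100, 2106, 2117, 2123, 2134 — 5.

5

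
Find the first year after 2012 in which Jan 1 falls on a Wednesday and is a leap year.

Jan 1 advances by 2 weekdays after a leap year and by 1 after a common year.
2012: Jan 1 is Sunday (leap).
2013: Tuesday
2014: Wednesday
2015: Thursday
2016: Friday (leap)
2017: Sunday
2018: Monday
2019: Tuesday
2020: Wednesday (leap)
2020 begins on a Wednesday and is a leap year.

2020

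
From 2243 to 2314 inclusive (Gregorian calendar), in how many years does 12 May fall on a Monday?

Track 12 May's weekday year by year (advancing +1, or +2 across a Feb 29):
  2243: Fri  2244: Sun (+2)  2245: Mon (+1) ✓  2246: Tue (+1)  2247: Wed (+1)
  2248: Fri (+2)  2249: Sat (+1)  2250: Sun (+1)  2251: Mon (+1) ✓  2252: Wed (+2)
  2253: Thu (+1)  2254: Fri (+1)  2255: Sat (+1)  2256: Mon (+2) ✓  … (44 more years) …
  2301: Sun (+1)  2302: Mon (+1) ✓  2303: Tue (+1)  2304: Thu (+2)  2305: Fri (+1)
  2306: Sat (+1)  2307: Sun (+1)  2308: Tue (+2)  2309: Wed (+1)  2310: Thu (+1)
  2311: Fri (+1)  2312: Sun (+2)  2313: Mon (+1) ✓  2314: Tue (+1)
Monday years: 2245, 2251, 2256, 2262, 2273, 2279, 2284, 2290, 2302, 2313 — 10 in total.

10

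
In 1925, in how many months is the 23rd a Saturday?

Check the 23rd of each month of 1925: Jan 23: Fri, Feb 23: Mon, Mar 23: Mon, Apr 23: Thu, May 23: Sat, Jun 23: Tue, Jul 23: Thu, Aug 23: Sun, Sep 23: Wed, Oct 23: Fri, Nov 23: Mon, Dec 23: Wed.
Saturday occurs in May — 1 month.

1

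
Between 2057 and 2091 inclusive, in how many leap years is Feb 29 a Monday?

1

Leap years in 2057–2091: 8 of them.
Feb 29 weekday advances by 5 (mod 7) from one leap year to the next four years later (or differs when a century non-leap intervenes).
Leap-day weekdays: 2060:Sun 2064:Fri 2068:Wed 2072:Mon✓ 2076:Sat 2080:Thu 2084:Tue 2088:Sun
Monday: 2072 → 1.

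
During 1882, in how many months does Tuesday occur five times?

4

A month of length L has five Tuesdays iff its first Tuesday is on day ≤ L−28 (so day 1–3 in a 31-day month, 1–2 in a 30-day month, day 1 in a leap February).
Checking each month of 1882: Jan starts Sun (31d) ✓; Feb starts Wed (28d); Mar starts Wed (31d); Apr starts Sat (30d); May starts Mon (31d) ✓; Jun starts Thu (30d); Jul starts Sat (31d); Aug starts Tue (31d) ✓; Sep starts Fri (30d); Oct starts Sun (31d) ✓; Nov starts Wed (30d); Dec starts Fri (31d).
Five-Tuesday months: January, May, August, October → 4.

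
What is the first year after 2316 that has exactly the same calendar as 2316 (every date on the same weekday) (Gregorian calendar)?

2344

Two years share a calendar iff Jan 1 falls on the same weekday and both are leap or both are common. 2316: Jan 1 is Saturday, leap year.
2317: Jan 1 Monday, common
2318: Jan 1 Tuesday, common
2319: Jan 1 Wednesday, common
2320: Jan 1 Thursday, leap
2321: Jan 1 Saturday, common
2322: Jan 1 Sunday, common
2323: Jan 1 Monday, common
2324: Jan 1 Tuesday, leap
2325: Jan 1 Thursday, common
2326: Jan 1 Friday, common
2327: Jan 1 Saturday, common
2328: Jan 1 Sunday, leap
2329: Jan 1 Tuesday, common
2330: Jan 1 Wednesday, common
2331: Jan 1 Thursday, common
2332: Jan 1 Friday, leap
2333: Jan 1 Sunday, common
2334: Jan 1 Monday, common
2335: Jan 1 Tuesday, common
2336: Jan 1 Wednesday, leap
2337: Jan 1 Friday, common
2338: Jan 1 Saturday, common
2339: Jan 1 Sunday, common
2340: Jan 1 Monday, leap
2341: Jan 1 Wednesday, common
2342: Jan 1 Thursday, common
2343: Jan 1 Friday, common
2344: Jan 1 Saturday, leap
2344 matches on both conditions.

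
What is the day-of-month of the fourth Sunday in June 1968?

23

June 1, 1968 is a Saturday, so the first Sunday is the 2nd.
The fourth Sunday is 2 + 21 = 23.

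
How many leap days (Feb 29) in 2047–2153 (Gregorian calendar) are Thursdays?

4

Leap years in 2047–2153: 26 of them.
Feb 29 weekday advances by 5 (mod 7) from one leap year to the next four years later (or differs when a century non-leap intervenes).
Leap-day weekdays: 2048:Sat 2052:Thu✓ 2056:Tue 2060:Sun 2064:Fri 2068:Wed 2072:Mon 2076:Sat 2080:Thu✓ 2084:Tue 2088:Sun 2092:Fri 2096:Wed 2104:Fri 2108:Wed 2112:Mon 2116:Sat 2120:Thu✓ 2124:Tue 2128:Sun 2132:Fri 2136:Wed 2140:Mon 2144:Sat 2148:Thu✓ 2152:Tue
Thursday: 2052, 2080, 2120, 2148 → 4.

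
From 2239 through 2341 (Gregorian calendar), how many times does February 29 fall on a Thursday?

4

Leap years in 2239–2341: 25 of them.
Feb 29 weekday advances by 5 (mod 7) from one leap year to the next four years later (or differs when a century non-leap intervenes).
Leap-day weekdays: 2240:Sat 2244:Thu✓ 2248:Tue 2252:Sun 2256:Fri 2260:Wed 2264:Mon 2268:Sat 2272:Thu✓ 2276:Tue 2280:Sun 2284:Fri 2288:Wed 2292:Mon 2296:Sat 2304:Mon 2308:Sat 2312:Thu✓ 2316:Tue 2320:Sun 2324:Fri 2328:Wed 2332:Mon 2336:Sat 2340:Thu✓
Thursday: 2244, 2272, 2312, 2340 → 4.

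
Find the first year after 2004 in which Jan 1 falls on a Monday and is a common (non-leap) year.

Jan 1 advances by 2 weekdays after a leap year and by 1 after a common year.
2004: Jan 1 is Thursday (leap).
2005: Saturday
2006: Sunday
2007: Monday
2007 begins on a Monday and is a common year.

2007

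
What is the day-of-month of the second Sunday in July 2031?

13

July 1, 2031 is a Tuesday, so the first Sunday is the 6th.
The second Sunday is 6 + 7 = 13.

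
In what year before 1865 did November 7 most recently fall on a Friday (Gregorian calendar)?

From one year to the next, a fixed date's weekday advances by 1, or by 2 when a Feb 29 lies between the two dates.
1865: November 7 is Tuesday.
1864: Monday (−1)
1863: Saturday (−2)
1862: Friday (−1)
November 7 falls on a Friday in 1862.

1862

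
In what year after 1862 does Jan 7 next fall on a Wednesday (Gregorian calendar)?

From one year to the next, a fixed date's weekday advances by 1, or by 2 when a Feb 29 lies between the two dates.
1862: January 7 is Tuesday.
1863: Wednesday (+1)
Jan 7 falls on a Wednesday in 1863.

1863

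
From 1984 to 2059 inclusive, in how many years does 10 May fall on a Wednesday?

11

Track 10 May's weekday year by year (advancing +1, or +2 across a Feb 29):
  1984: Thu  1985: Fri (+1)  1986: Sat (+1)  1987: Sun (+1)  1988: Tue (+2)
  1989: Wed (+1) ✓  1990: Thu (+1)  1991: Fri (+1)  1992: Sun (+2)  1993: Mon (+1)
  1994: Tue (+1)  1995: Wed (+1) ✓  1996: Fri (+2)  1997: Sat (+1)  … (48 more years) …
  2046: Thu (+1)  2047: Fri (+1)  2048: Sun (+2)  2049: Mon (+1)  2050: Tue (+1)
  2051: Wed (+1) ✓  2052: Fri (+2)  2053: Sat (+1)  2054: Sun (+1)  2055: Mon (+1)
  2056: Wed (+2) ✓  2057: Thu (+1)  2058: Fri (+1)  2059: Sat (+1)
Wednesday years: 1989, 1995, 2000, 2006, 2017, 2023, 2028, 2034, 2045, 2051, 2056 — 11 in total.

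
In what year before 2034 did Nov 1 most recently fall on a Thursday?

From one year to the next, a fixed date's weekday advances by 1, or by 2 when a Feb 29 lies between the two dates.
2034: November 1 is Wednesday.
2033: Tuesday (−1)
2032: Monday (−1)
2031: Saturday (−2)
2030: Friday (−1)
2029: Thursday (−1)
Nov 1 falls on a Thursday in 2029.

2029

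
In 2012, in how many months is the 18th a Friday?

1

Check the 18th of each month of 2012: Jan 18: Wed, Feb 18: Sat, Mar 18: Sun, Apr 18: Wed, May 18: Fri, Jun 18: Mon, Jul 18: Wed, Aug 18: Sat, Sep 18: Tue, Oct 18: Thu, Nov 18: Sun, Dec 18: Tue.
Friday occurs in May — 1 month.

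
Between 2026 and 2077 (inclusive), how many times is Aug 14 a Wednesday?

Track Aug 14's weekday year by year (advancing +1, or +2 across a Feb 29):
  2026: Fri  2027: Sat (+1)  2028: Mon (+2)  2029: Tue (+1)  2030: Wed (+1) ✓
  2031: Thu (+1)  2032: Sat (+2)  2033: Sun (+1)  2034: Mon (+1)  2035: Tue (+1)
  2036: Thu (+2)  2037: Fri (+1)  2038: Sat (+1)  2039: Sun (+1)  … (24 more years) …
  2064: Thu (+2)  2065: Fri (+1)  2066: Sat (+1)  2067: Sun (+1)  2068: Tue (+2)
  2069: Wed (+1) ✓  2070: Thu (+1)  2071: Fri (+1)  2072: Sun (+2)  2073: Mon (+1)
  2074: Tue (+1)  2075: Wed (+1) ✓  2076: Fri (+2)  2077: Sat (+1)
Wednesday years: 2030, 2041, 2047, 2052, 2058, 2069, 2075 — 7 in total.

7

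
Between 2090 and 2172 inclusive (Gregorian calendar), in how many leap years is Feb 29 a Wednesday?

Leap years in 2090–2172: 20 of them.
Feb 29 weekday advances by 5 (mod 7) from one leap year to the next four years later (or differs when a century non-leap intervenes).
Leap-day weekdays: 2092:Fri 2096:Wed✓ 2104:Fri 2108:Wed✓ 2112:Mon 2116:Sat 2120:Thu 2124:Tue 2128:Sun 2132:Fri 2136:Wed✓ 2140:Mon 2144:Sat 2148:Thu 2152:Tue 2156:Sun 2160:Fri 2164:Wed✓ 2168:Mon 2172:Sat
Wednesday: 2096, 2108, 2136, 2164 → 4.

4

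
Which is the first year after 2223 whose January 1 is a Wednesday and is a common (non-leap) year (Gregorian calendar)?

2234

Jan 1 advances by 2 weekdays after a leap year and by 1 after a common year.
2223: Jan 1 is Wednesday.
2224: Thursday (leap)
2225: Saturday
2226: Sunday
2227: Monday
2228: Tuesday (leap)
2229: Thursday
2230: Friday
2231: Saturday
2232: Sunday (leap)
2233: Tuesday
2234: Wednesday
2234 begins on a Wednesday and is a common year.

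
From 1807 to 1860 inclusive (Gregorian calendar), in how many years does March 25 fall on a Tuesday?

Track March 25's weekday year by year (advancing +1, or +2 across a Feb 29):
  1807: Wed  1808: Fri (+2)  1809: Sat (+1)  1810: Sun (+1)  1811: Mon (+1)
  1812: Wed (+2)  1813: Thu (+1)  1814: Fri (+1)  1815: Sat (+1)  1816: Mon (+2)
  1817: Tue (+1) ✓  1818: Wed (+1)  1819: Thu (+1)  1820: Sat (+2)  … (26 more years) …
  1847: Thu (+1)  1848: Sat (+2)  1849: Sun (+1)  1850: Mon (+1)  1851: Tue (+1) ✓
  1852: Thu (+2)  1853: Fri (+1)  1854: Sat (+1)  1855: Sun (+1)  1856: Tue (+2) ✓
  1857: Wed (+1)  1858: Thu (+1)  1859: Fri (+1)  1860: Sun (+2)
Tuesday years: 1817, 1823, 1828, 1834, 1845, 1851, 1856 — 7 in total.

7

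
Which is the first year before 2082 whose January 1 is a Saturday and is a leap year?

2056

Jan 1 advances by 2 weekdays after a leap year and by 1 after a common year.
2082: Jan 1 is Thursday.
2081: Wednesday
2080: Monday (leap)
2079: Sunday
2078: Saturday
2077: Friday
2076: Wednesday (leap)
2075: Tuesday
2074: Monday
2073: Sunday
2072: Friday (leap)
2071: Thursday
2070: Wednesday
2069: Tuesday
2068: Sunday (leap)
2067: Saturday
2066: Friday
2065: Thursday
2064: Tuesday (leap)
2063: Monday
2062: Sunday
2061: Saturday
2060: Thursday (leap)
2059: Wednesday
2058: Tuesday
2057: Monday
2056: Saturday (leap)
2056 begins on a Saturday and is a leap year.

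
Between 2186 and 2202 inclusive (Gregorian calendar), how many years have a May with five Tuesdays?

7

May has 31 days; it has five Tuesdays when Tuesday falls among the first (month-length − 28) days — i.e. when May 1 is one of Tuesday/Monday/Sunday.
May 1 by year: 2186:Mon✓ 2187:Tue✓ 2188:Thu 2189:Fri 2190:Sat 2191:Sun✓ 2192:Tue✓ 2193:Wed 2194:Thu 2195:Fri 2196:Sun✓ 2197:Mon✓ 2198:Tue✓ 2199:Wed 2200:Thu 2201:Fri 2202:Sat
Years with five Tuesdays: 2186, 2187, 2191, 2192, 2196, 2197, 2198 → 7.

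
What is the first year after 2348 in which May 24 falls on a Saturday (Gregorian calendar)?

From one year to the next, a fixed date's weekday advances by 1, or by 2 when a Feb 29 lies between the two dates.
2348: May 24 is Monday.
2349: Tuesday (+1)
2350: Wednesday (+1)
2351: Thursday (+1)
2352: Saturday (+2)
May 24 falls on a Saturday in 2352.

2352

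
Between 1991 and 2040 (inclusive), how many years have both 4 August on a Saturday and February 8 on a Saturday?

Check each year's weekday for 4 August and February 8:
  1991: Sun/Fri  1992: Tue/Sat  1993: Wed/Mon  1994: Thu/Tue  1995: Fri/Wed  1996: Sun/Thu  1997: Mon/Sat  1998: Tue/Sun  1999: Wed/Mon  2000: Fri/Tue  2001: Sat/Thu  2002: Sun/Fri  2003: Mon/Sat  2004: Wed/Sun  …(22 more)…  2027: Wed/Mon  2028: Fri/Tue  2029: Sat/Thu  2030: Sun/Fri  2031: Mon/Sat  2032: Wed/Sun  2033: Thu/Tue  2034: Fri/Wed  2035: Sat/Thu  2036: Mon/Fri  2037: Tue/Sun  2038: Wed/Mon  2039: Thu/Tue  2040: Sat/Wed
Both conditions hold in: no year — 0.

0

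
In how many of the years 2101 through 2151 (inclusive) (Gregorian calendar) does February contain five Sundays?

1

February has 28 days (29 in leap years); it has five Sundays when Sunday falls among the first (month-length − 28) days — i.e. when February 1 is Sunday in a leap year (never in a common year).
February 1 by year: 2101:Tue 2102:Wed 2103:Thu 2104:Fri 2105:Sun 2106:Mon 2107:Tue 2108:Wed 2109:Fri 2110:Sat 2111:Sun 2112:Mon 2113:Wed 2114:Thu 2115:Fri …(21 more)… 2137:Fri 2138:Sat 2139:Sun 2140:Mon 2141:Wed 2142:Thu 2143:Fri 2144:Sat 2145:Mon 2146:Tue 2147:Wed 2148:Thu 2149:Sat 2150:Sun 2151:Mon
Years with five Sundays: 2128 → 1.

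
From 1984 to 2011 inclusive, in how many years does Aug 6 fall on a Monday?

4

Track Aug 6's weekday year by year (advancing +1, or +2 across a Feb 29):
  1984: Mon ✓  1985: Tue (+1)  1986: Wed (+1)  1987: Thu (+1)  1988: Sat (+2)
  1989: Sun (+1)  1990: Mon (+1) ✓  1991: Tue (+1)  1992: Thu (+2)  1993: Fri (+1)
  1994: Sat (+1)  1995: Sun (+1)  1996: Tue (+2)  1997: Wed (+1)  1998: Thu (+1)
  1999: Fri (+1)  2000: Sun (+2)  2001: Mon (+1) ✓  2002: Tue (+1)  2003: Wed (+1)
  2004: Fri (+2)  2005: Sat (+1)  2006: Sun (+1)  2007: Mon (+1) ✓  2008: Wed (+2)
  2009: Thu (+1)  2010: Fri (+1)  2011: Sat (+1)
Monday years: 1984, 1990, 2001, 2007 — 4 in total.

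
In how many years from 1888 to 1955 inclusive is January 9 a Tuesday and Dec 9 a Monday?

2

Check each year's weekday for January 9 and Dec 9:
  1888: Mon/Sun  1889: Wed/Mon  1890: Thu/Tue  1891: Fri/Wed  1892: Sat/Fri  1893: Mon/Sat  1894: Tue/Sun  1895: Wed/Mon  1896: Thu/Wed  1897: Sat/Thu  1898: Sun/Fri  1899: Mon/Sat  1900: Tue/Sun  1901: Wed/Mon  …(40 more)…  1942: Fri/Wed  1943: Sat/Thu  1944: Sun/Sat  1945: Tue/Sun  1946: Wed/Mon  1947: Thu/Tue  1948: Fri/Thu  1949: Sun/Fri  1950: Mon/Sat  1951: Tue/Sun  1952: Wed/Tue  1953: Fri/Wed  1954: Sat/Thu  1955: Sun/Fri
Both conditions hold in: 1912, 1940 — 2.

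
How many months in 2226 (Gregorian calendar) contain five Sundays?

5

A month of length L has five Sundays iff its first Sunday is on day ≤ L−28 (so day 1–3 in a 31-day month, 1–2 in a 30-day month, day 1 in a leap February).
Checking each month of 2226: Jan starts Sun (31d) ✓; Feb starts Wed (28d); Mar starts Wed (31d); Apr starts Sat (30d) ✓; May starts Mon (31d); Jun starts Thu (30d); Jul starts Sat (31d) ✓; Aug starts Tue (31d); Sep starts Fri (30d); Oct starts Sun (31d) ✓; Nov starts Wed (30d); Dec starts Fri (31d) ✓.
Five-Sunday months: January, April, July, October, December → 5.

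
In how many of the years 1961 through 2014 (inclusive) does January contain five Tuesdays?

24

January has 31 days; it has five Tuesdays when Tuesday falls among the first (month-length − 28) days — i.e. when January 1 is one of Tuesday/Monday/Sunday.
January 1 by year: 1961:Sun✓ 1962:Mon✓ 1963:Tue✓ 1964:Wed 1965:Fri 1966:Sat 1967:Sun✓ 1968:Mon✓ 1969:Wed 1970:Thu 1971:Fri 1972:Sat 1973:Mon✓ 1974:Tue✓ 1975:Wed …(24 more)… 2000:Sat 2001:Mon✓ 2002:Tue✓ 2003:Wed 2004:Thu 2005:Sat 2006:Sun✓ 2007:Mon✓ 2008:Tue✓ 2009:Thu 2010:Fri 2011:Sat 2012:Sun✓ 2013:Tue✓ 2014:Wed
Years with five Tuesdays: 1961, 1962, 1963, 1967, 1968, 1973, 1974, 1978, 1979, 1980, 1984, 1985, 1989, 1990, 1991, 1995, 1996, 2001, 2002, 2006, 2007, 2008, 2012, 2013 → 24.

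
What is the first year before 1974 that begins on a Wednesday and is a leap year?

1964

Jan 1 advances by 2 weekdays after a leap year and by 1 after a common year.
1974: Jan 1 is Tuesday.
1973: Monday
1972: Saturday (leap)
1971: Friday
1970: Thursday
1969: Wednesday
1968: Monday (leap)
1967: Sunday
1966: Saturday
1965: Friday
1964: Wednesday (leap)
1964 begins on a Wednesday and is a leap year.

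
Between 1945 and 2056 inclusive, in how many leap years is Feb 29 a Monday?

4

Leap years in 1945–2056: 28 of them.
Feb 29 weekday advances by 5 (mod 7) from one leap year to the next four years later (or differs when a century non-leap intervenes).
Leap-day weekdays: 1948:Sun 1952:Fri 1956:Wed 1960:Mon✓ 1964:Sat 1968:Thu 1972:Tue 1976:Sun 1980:Fri 1984:Wed 1988:Mon✓ 1992:Sat 1996:Thu 2000:Tue 2004:Sun 2008:Fri 2012:Wed 2016:Mon✓ 2020:Sat 2024:Thu 2028:Tue 2032:Sun 2036:Fri 2040:Wed 2044:Mon✓ 2048:Sat 2052:Thu 2056:Tue
Monday: 1960, 1988, 2016, 2044 → 4.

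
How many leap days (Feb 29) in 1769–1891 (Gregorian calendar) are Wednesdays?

5

Leap years in 1769–1891: 29 of them.
Feb 29 weekday advances by 5 (mod 7) from one leap year to the next four years later (or differs when a century non-leap intervenes).
Leap-day weekdays: 1772:Sat 1776:Thu 1780:Tue 1784:Sun 1788:Fri 1792:Wed✓ 1796:Mon 1804:Wed✓ 1808:Mon 1812:Sat 1816:Thu 1820:Tue 1824:Sun …(3 more)… 1840:Sat 1844:Thu 1848:Tue 1852:Sun 1856:Fri 1860:Wed✓ 1864:Mon 1868:Sat 1872:Thu 1876:Tue 1880:Sun 1884:Fri 1888:Wed✓
Wednesday: 1792, 1804, 1832, 1860, 1888 → 5.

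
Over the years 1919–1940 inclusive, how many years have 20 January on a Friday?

Track 20 January's weekday year by year (advancing +1, or +2 across a Feb 29):
  1919: Mon  1920: Tue (+1)  1921: Thu (+2)  1922: Fri (+1) ✓  1923: Sat (+1)
  1924: Sun (+1)  1925: Tue (+2)  1926: Wed (+1)  1927: Thu (+1)  1928: Fri (+1) ✓
  1929: Sun (+2)  1930: Mon (+1)  1931: Tue (+1)  1932: Wed (+1)  1933: Fri (+2) ✓
  1934: Sat (+1)  1935: Sun (+1)  1936: Mon (+1)  1937: Wed (+2)  1938: Thu (+1)
  1939: Fri (+1) ✓  1940: Sat (+1)
Friday years: 1922, 1928, 1933, 1939 — 4 in total.

4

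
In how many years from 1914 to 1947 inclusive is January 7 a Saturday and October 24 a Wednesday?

1

Check each year's weekday for January 7 and October 24:
  1914: Wed/Sat  1915: Thu/Sun  1916: Fri/Tue  1917: Sun/Wed  1918: Mon/Thu  1919: Tue/Fri  1920: Wed/Sun  1921: Fri/Mon  1922: Sat/Tue  1923: Sun/Wed  1924: Mon/Fri  1925: Wed/Sat  1926: Thu/Sun  1927: Fri/Mon  …(6 more)…  1934: Sun/Wed  1935: Mon/Thu  1936: Tue/Sat  1937: Thu/Sun  1938: Fri/Mon  1939: Sat/Tue  1940: Sun/Thu  1941: Tue/Fri  1942: Wed/Sat  1943: Thu/Sun  1944: Fri/Tue  1945: Sun/Wed  1946: Mon/Thu  1947: Tue/Fri
Both conditions hold in: 1928 — 1.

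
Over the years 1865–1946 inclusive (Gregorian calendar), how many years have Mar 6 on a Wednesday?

Track Mar 6's weekday year by year (advancing +1, or +2 across a Feb 29):
  1865: Mon  1866: Tue (+1)  1867: Wed (+1) ✓  1868: Fri (+2)  1869: Sat (+1)
  1870: Sun (+1)  1871: Mon (+1)  1872: Wed (+2) ✓  1873: Thu (+1)  1874: Fri (+1)
  1875: Sat (+1)  1876: Mon (+2)  1877: Tue (+1)  1878: Wed (+1) ✓  … (54 more years) …
  1933: Mon (+1)  1934: Tue (+1)  1935: Wed (+1) ✓  1936: Fri (+2)  1937: Sat (+1)
  1938: Sun (+1)  1939: Mon (+1)  1940: Wed (+2) ✓  1941: Thu (+1)  1942: Fri (+1)
  1943: Sat (+1)  1944: Mon (+2)  1945: Tue (+1)  1946: Wed (+1) ✓
Wednesday years: 1867, 1872, 1878, 1889, 1895, 1901, 1907, 1912, 1918, 1929, 1935, 1940, 1946 — 13 in total.

13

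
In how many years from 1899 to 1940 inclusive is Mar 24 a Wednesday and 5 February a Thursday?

Check each year's weekday for Mar 24 and 5 February:
  1899: Fri/Sun  1900: Sat/Mon  1901: Sun/Tue  1902: Mon/Wed  1903: Tue/Thu  1904: Thu/Fri  1905: Fri/Sun  1906: Sat/Mon  1907: Sun/Tue  1908: Tue/Wed  1909: Wed/Fri  1910: Thu/Sat  1911: Fri/Sun  1912: Sun/Mon  …(14 more)…  1927: Thu/Sat  1928: Sat/Sun  1929: Sun/Tue  1930: Mon/Wed  1931: Tue/Thu  1932: Thu/Fri  1933: Fri/Sun  1934: Sat/Mon  1935: Sun/Tue  1936: Tue/Wed  1937: Wed/Fri  1938: Thu/Sat  1939: Fri/Sun  1940: Sun/Mon
Both conditions hold in: 1920 — 1.

1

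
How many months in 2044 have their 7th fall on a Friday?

Check the 7th of each month of 2044: Jan 7: Thu, Feb 7: Sun, Mar 7: Mon, Apr 7: Thu, May 7: Sat, Jun 7: Tue, Jul 7: Thu, Aug 7: Sun, Sep 7: Wed, Oct 7: Fri, Nov 7: Mon, Dec 7: Wed.
Friday occurs in October — 1 month.

1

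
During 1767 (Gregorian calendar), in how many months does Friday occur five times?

A month of length L has five Fridays iff its first Friday is on day ≤ L−28 (so day 1–3 in a 31-day month, 1–2 in a 30-day month, day 1 in a leap February).
Checking each month of 1767: Jan starts Thu (31d) ✓; Feb starts Sun (28d); Mar starts Sun (31d); Apr starts Wed (30d); May starts Fri (31d) ✓; Jun starts Mon (30d); Jul starts Wed (31d) ✓; Aug starts Sat (31d); Sep starts Tue (30d); Oct starts Thu (31d) ✓; Nov starts Sun (30d); Dec starts Tue (31d).
Five-Friday months: January, May, July, October → 4.

4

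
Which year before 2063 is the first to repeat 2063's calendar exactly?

2057

Two years share a calendar iff Jan 1 falls on the same weekday and both are leap or both are common. 2063: Jan 1 is Monday, common year.
2062: Jan 1 Sunday, common
2061: Jan 1 Saturday, common
2060: Jan 1 Thursday, leap
2059: Jan 1 Wednesday, common
2058: Jan 1 Tuesday, common
2057: Jan 1 Monday, common
2057 matches on both conditions.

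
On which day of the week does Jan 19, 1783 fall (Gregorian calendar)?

Sunday

January 1, 1783 is a Wednesday.
January 19 is day 19 of the year, i.e. 18 days after Jan 1.
18 mod 7 = 4, so advance 4 weekdays from Wednesday: Sunday.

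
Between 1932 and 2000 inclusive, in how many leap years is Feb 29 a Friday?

Leap years in 1932–2000: 18 of them.
Feb 29 weekday advances by 5 (mod 7) from one leap year to the next four years later (or differs when a century non-leap intervenes).
Leap-day weekdays: 1932:Mon 1936:Sat 1940:Thu 1944:Tue 1948:Sun 1952:Fri✓ 1956:Wed 1960:Mon 1964:Sat 1968:Thu 1972:Tue 1976:Sun 1980:Fri✓ 1984:Wed 1988:Mon 1992:Sat 1996:Thu 2000:Tue
Friday: 1952, 1980 → 2.

2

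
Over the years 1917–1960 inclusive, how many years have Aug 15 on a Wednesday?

Track Aug 15's weekday year by year (advancing +1, or +2 across a Feb 29):
  1917: Wed ✓  1918: Thu (+1)  1919: Fri (+1)  1920: Sun (+2)  1921: Mon (+1)
  1922: Tue (+1)  1923: Wed (+1) ✓  1924: Fri (+2)  1925: Sat (+1)  1926: Sun (+1)
  1927: Mon (+1)  1928: Wed (+2) ✓  1929: Thu (+1)  1930: Fri (+1)  … (16 more years) …
  1947: Fri (+1)  1948: Sun (+2)  1949: Mon (+1)  1950: Tue (+1)  1951: Wed (+1) ✓
  1952: Fri (+2)  1953: Sat (+1)  1954: Sun (+1)  1955: Mon (+1)  1956: Wed (+2) ✓
  1957: Thu (+1)  1958: Fri (+1)  1959: Sat (+1)  1960: Mon (+2)
Wednesday years: 1917, 1923, 1928, 1934, 1945, 1951, 1956 — 7 in total.

7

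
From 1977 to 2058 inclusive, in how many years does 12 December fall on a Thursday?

12

Track 12 December's weekday year by year (advancing +1, or +2 across a Feb 29):
  1977: Mon  1978: Tue (+1)  1979: Wed (+1)  1980: Fri (+2)  1981: Sat (+1)
  1982: Sun (+1)  1983: Mon (+1)  1984: Wed (+2)  1985: Thu (+1) ✓  1986: Fri (+1)
  1987: Sat (+1)  1988: Mon (+2)  1989: Tue (+1)  1990: Wed (+1)  … (54 more years) …
  2045: Tue (+1)  2046: Wed (+1)  2047: Thu (+1) ✓  2048: Sat (+2)  2049: Sun (+1)
  2050: Mon (+1)  2051: Tue (+1)  2052: Thu (+2) ✓  2053: Fri (+1)  2054: Sat (+1)
  2055: Sun (+1)  2056: Tue (+2)  2057: Wed (+1)  2058: Thu (+1) ✓
Thursday years: 1985, 1991, 1996, 2002, 2013, 2019, 2024, 2030, 2041, 2047, 2052, 2058 — 12 in total.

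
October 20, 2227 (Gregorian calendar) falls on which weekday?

Saturday

January 1, 2227 is a Monday.
October 20 is day 293 of the year, i.e. 292 days after Jan 1.
292 mod 7 = 5, so advance 5 weekdays from Monday: Saturday.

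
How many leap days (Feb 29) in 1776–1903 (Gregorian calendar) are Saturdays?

4

Leap years in 1776–1903: 30 of them.
Feb 29 weekday advances by 5 (mod 7) from one leap year to the next four years later (or differs when a century non-leap intervenes).
Leap-day weekdays: 1776:Thu 1780:Tue 1784:Sun 1788:Fri 1792:Wed 1796:Mon 1804:Wed 1808:Mon 1812:Sat✓ 1816:Thu 1820:Tue 1824:Sun 1828:Fri …(4 more)… 1848:Tue 1852:Sun 1856:Fri 1860:Wed 1864:Mon 1868:Sat✓ 1872:Thu 1876:Tue 1880:Sun 1884:Fri 1888:Wed 1892:Mon 1896:Sat✓
Saturday: 1812, 1840, 1868, 1896 → 4.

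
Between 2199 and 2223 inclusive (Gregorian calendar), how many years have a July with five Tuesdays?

12

July has 31 days; it has five Tuesdays when Tuesday falls among the first (month-length − 28) days — i.e. when July 1 is one of Tuesday/Monday/Sunday.
July 1 by year: 2199:Mon✓ 2200:Tue✓ 2201:Wed 2202:Thu 2203:Fri 2204:Sun✓ 2205:Mon✓ 2206:Tue✓ 2207:Wed 2208:Fri 2209:Sat 2210:Sun✓ 2211:Mon✓ 2212:Wed 2213:Thu 2214:Fri 2215:Sat 2216:Mon✓ 2217:Tue✓ 2218:Wed 2219:Thu 2220:Sat 2221:Sun✓ 2222:Mon✓ 2223:Tue✓
Years with five Tuesdays: 2199, 2200, 2204, 2205, 2206, 2210, 2211, 2216, 2217, 2221, 2222, 2223 → 12.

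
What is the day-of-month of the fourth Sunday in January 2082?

January 1, 2082 is a Thursday, so the first Sunday is the 4th.
The fourth Sunday is 4 + 21 = 25.

25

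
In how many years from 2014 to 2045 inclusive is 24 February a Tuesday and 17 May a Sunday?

4

Check each year's weekday for 24 February and 17 May:
  2014: Mon/Sat  2015: Tue/Sun ✓  2016: Wed/Tue  2017: Fri/Wed  2018: Sat/Thu  2019: Sun/Fri  2020: Mon/Sun  2021: Wed/Mon  2022: Thu/Tue  2023: Fri/Wed  2024: Sat/Fri  2025: Mon/Sat  2026: Tue/Sun ✓  2027: Wed/Mon  …(4 more)…  2032: Tue/Mon  2033: Thu/Tue  2034: Fri/Wed  2035: Sat/Thu  2036: Sun/Sat  2037: Tue/Sun ✓  2038: Wed/Mon  2039: Thu/Tue  2040: Fri/Thu  2041: Sun/Fri  2042: Mon/Sat  2043: Tue/Sun ✓  2044: Wed/Tue  2045: Fri/Wed
Both conditions hold in: 2015, 2026, 2037, 2043 — 4.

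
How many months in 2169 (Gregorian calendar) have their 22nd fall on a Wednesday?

Check the 22nd of each month of 2169: Jan 22: Sun, Feb 22: Wed, Mar 22: Wed, Apr 22: Sat, May 22: Mon, Jun 22: Thu, Jul 22: Sat, Aug 22: Tue, Sep 22: Fri, Oct 22: Sun, Nov 22: Wed, Dec 22: Fri.
Wednesday occurs in February, March, November — 3 months.

3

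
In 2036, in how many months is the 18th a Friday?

3

Check the 18th of each month of 2036: Jan 18: Fri, Feb 18: Mon, Mar 18: Tue, Apr 18: Fri, May 18: Sun, Jun 18: Wed, Jul 18: Fri, Aug 18: Mon, Sep 18: Thu, Oct 18: Sat, Nov 18: Tue, Dec 18: Thu.
Friday occurs in January, April, July — 3 months.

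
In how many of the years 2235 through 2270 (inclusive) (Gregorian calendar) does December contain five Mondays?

December has 31 days; it has five Mondays when Monday falls among the first (month-length − 28) days — i.e. when December 1 is one of Monday/Sunday/Saturday.
December 1 by year: 2235:Tue 2236:Thu 2237:Fri 2238:Sat✓ 2239:Sun✓ 2240:Tue 2241:Wed 2242:Thu 2243:Fri 2244:Sun✓ 2245:Mon✓ 2246:Tue 2247:Wed 2248:Fri 2249:Sat✓ …(6 more)… 2256:Mon✓ 2257:Tue 2258:Wed 2259:Thu 2260:Sat✓ 2261:Sun✓ 2262:Mon✓ 2263:Tue 2264:Thu 2265:Fri 2266:Sat✓ 2267:Sun✓ 2268:Tue 2269:Wed 2270:Thu
Years with five Mondays: 2238, 2239, 2244, 2245, 2249, 2250, 2251, 2255, 2256, 2260, 2261, 2262, 2266, 2267 → 14.

14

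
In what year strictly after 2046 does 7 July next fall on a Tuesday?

2048

From one year to the next, a fixed date's weekday advances by 1, or by 2 when a Feb 29 lies between the two dates.
2046: July 7 is Saturday.
2047: Sunday (+1)
2048: Tuesday (+2)
7 July falls on a Tuesday in 2048.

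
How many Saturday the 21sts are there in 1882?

Check the 21st of each month of 1882: Jan 21: Sat, Feb 21: Tue, Mar 21: Tue, Apr 21: Fri, May 21: Sun, Jun 21: Wed, Jul 21: Fri, Aug 21: Mon, Sep 21: Thu, Oct 21: Sat, Nov 21: Tue, Dec 21: Thu.
Saturday occurs in January, October — 2 months.

2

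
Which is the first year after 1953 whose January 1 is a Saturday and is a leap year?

1972

Jan 1 advances by 2 weekdays after a leap year and by 1 after a common year.
1953: Jan 1 is Thursday.
1954: Friday
1955: Saturday
1956: Sunday (leap)
1957: Tuesday
1958: Wednesday
1959: Thursday
1960: Friday (leap)
1961: Sunday
1962: Monday
1963: Tuesday
1964: Wednesday (leap)
1965: Friday
1966: Saturday
1967: Sunday
1968: Monday (leap)
1969: Wednesday
1970: Thursday
1971: Friday
1972: Saturday (leap)
1972 begins on a Saturday and is a leap year.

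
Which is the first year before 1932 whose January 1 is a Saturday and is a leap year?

Jan 1 advances by 2 weekdays after a leap year and by 1 after a common year.
1932: Jan 1 is Friday (leap).
1931: Thursday
1930: Wednesday
1929: Tuesday
1928: Sunday (leap)
1927: Saturday
1926: Friday
1925: Thursday
1924: Tuesday (leap)
1923: Monday
1922: Sunday
1921: Saturday
1920: Thursday (leap)
1919: Wednesday
1918: Tuesday
1917: Monday
1916: Saturday (leap)
1916 begins on a Saturday and is a leap year.

1916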